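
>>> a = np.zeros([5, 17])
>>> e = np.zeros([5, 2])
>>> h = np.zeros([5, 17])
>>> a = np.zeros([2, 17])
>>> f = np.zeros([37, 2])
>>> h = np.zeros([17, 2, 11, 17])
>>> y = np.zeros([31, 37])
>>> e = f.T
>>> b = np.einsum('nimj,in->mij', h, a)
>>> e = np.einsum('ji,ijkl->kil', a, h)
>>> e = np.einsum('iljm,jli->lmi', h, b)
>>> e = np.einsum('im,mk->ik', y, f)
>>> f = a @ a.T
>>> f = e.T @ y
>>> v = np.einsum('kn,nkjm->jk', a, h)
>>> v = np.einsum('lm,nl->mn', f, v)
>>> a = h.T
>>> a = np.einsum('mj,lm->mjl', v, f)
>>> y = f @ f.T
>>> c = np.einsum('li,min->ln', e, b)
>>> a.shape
(37, 11, 2)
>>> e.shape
(31, 2)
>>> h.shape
(17, 2, 11, 17)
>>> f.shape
(2, 37)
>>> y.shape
(2, 2)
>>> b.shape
(11, 2, 17)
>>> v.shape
(37, 11)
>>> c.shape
(31, 17)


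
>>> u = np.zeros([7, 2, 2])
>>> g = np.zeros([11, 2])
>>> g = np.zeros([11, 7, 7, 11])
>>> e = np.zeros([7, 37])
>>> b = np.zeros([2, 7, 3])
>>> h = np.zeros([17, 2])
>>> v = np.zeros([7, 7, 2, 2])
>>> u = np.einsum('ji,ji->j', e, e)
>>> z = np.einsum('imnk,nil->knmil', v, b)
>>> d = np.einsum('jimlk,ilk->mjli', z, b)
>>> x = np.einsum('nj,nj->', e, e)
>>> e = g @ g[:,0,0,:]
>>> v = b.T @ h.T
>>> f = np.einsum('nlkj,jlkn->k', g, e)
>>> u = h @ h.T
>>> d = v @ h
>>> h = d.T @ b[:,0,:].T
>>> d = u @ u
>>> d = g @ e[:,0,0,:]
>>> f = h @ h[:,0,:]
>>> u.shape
(17, 17)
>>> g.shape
(11, 7, 7, 11)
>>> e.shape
(11, 7, 7, 11)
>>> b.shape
(2, 7, 3)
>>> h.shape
(2, 7, 2)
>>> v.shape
(3, 7, 17)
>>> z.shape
(2, 2, 7, 7, 3)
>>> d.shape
(11, 7, 7, 11)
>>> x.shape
()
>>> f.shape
(2, 7, 2)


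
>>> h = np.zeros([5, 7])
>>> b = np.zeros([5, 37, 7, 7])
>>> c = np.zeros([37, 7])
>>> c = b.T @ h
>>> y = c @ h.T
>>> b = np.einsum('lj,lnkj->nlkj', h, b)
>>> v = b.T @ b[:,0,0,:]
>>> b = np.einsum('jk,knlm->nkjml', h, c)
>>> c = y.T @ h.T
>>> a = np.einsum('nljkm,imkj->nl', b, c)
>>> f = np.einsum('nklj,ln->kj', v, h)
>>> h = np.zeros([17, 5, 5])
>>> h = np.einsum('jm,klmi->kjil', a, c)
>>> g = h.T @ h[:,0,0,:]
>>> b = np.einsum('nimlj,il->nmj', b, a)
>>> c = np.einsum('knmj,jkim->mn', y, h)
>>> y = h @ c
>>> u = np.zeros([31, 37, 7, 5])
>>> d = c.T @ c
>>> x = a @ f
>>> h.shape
(5, 7, 5, 37)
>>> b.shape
(7, 5, 37)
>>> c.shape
(37, 7)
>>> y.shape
(5, 7, 5, 7)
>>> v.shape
(7, 7, 5, 7)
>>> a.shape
(7, 7)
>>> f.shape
(7, 7)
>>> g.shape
(37, 5, 7, 37)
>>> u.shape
(31, 37, 7, 5)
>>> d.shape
(7, 7)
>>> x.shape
(7, 7)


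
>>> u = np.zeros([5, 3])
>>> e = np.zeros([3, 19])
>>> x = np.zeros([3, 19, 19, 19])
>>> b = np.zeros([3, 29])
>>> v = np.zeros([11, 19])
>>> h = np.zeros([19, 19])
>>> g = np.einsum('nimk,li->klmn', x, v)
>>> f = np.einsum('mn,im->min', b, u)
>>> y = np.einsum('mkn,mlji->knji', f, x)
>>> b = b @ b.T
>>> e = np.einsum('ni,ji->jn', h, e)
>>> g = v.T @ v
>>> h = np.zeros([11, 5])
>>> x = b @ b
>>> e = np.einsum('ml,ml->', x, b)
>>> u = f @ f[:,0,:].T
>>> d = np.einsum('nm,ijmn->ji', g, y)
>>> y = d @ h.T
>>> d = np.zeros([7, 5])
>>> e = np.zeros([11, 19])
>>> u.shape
(3, 5, 3)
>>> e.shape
(11, 19)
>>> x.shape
(3, 3)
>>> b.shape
(3, 3)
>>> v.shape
(11, 19)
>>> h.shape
(11, 5)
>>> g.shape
(19, 19)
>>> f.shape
(3, 5, 29)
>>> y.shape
(29, 11)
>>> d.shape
(7, 5)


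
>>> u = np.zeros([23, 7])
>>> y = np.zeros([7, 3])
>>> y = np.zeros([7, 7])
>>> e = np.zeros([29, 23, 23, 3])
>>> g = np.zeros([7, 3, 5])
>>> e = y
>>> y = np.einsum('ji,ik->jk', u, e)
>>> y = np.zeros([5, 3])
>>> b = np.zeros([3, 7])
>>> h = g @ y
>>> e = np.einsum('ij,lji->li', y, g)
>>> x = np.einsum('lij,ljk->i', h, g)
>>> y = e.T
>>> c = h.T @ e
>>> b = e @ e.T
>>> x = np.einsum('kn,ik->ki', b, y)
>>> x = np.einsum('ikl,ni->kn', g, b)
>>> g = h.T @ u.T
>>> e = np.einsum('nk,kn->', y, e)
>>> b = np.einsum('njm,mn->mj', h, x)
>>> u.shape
(23, 7)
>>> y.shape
(5, 7)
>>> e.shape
()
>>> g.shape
(3, 3, 23)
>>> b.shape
(3, 3)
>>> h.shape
(7, 3, 3)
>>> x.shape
(3, 7)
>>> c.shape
(3, 3, 5)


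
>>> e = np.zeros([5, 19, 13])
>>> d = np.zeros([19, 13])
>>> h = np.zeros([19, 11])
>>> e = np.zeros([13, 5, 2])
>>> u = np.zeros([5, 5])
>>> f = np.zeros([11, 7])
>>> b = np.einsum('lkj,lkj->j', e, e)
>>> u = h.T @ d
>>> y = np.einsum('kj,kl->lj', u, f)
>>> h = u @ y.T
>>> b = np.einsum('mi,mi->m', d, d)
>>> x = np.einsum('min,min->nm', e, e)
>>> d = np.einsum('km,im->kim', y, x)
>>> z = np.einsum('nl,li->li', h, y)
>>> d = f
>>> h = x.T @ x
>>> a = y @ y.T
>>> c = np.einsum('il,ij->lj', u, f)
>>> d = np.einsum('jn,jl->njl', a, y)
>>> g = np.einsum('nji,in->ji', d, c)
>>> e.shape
(13, 5, 2)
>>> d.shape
(7, 7, 13)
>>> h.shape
(13, 13)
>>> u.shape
(11, 13)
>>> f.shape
(11, 7)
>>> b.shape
(19,)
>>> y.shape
(7, 13)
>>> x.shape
(2, 13)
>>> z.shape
(7, 13)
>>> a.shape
(7, 7)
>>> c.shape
(13, 7)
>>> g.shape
(7, 13)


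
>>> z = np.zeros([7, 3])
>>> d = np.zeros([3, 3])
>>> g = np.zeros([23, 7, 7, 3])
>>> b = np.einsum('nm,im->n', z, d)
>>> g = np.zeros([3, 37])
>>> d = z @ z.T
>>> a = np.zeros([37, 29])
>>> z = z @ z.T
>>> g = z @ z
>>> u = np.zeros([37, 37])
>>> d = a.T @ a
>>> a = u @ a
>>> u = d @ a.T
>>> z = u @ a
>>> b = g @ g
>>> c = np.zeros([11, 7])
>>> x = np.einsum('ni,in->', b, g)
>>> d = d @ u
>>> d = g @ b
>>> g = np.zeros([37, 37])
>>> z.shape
(29, 29)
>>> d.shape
(7, 7)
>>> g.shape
(37, 37)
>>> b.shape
(7, 7)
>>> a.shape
(37, 29)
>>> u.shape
(29, 37)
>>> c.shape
(11, 7)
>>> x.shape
()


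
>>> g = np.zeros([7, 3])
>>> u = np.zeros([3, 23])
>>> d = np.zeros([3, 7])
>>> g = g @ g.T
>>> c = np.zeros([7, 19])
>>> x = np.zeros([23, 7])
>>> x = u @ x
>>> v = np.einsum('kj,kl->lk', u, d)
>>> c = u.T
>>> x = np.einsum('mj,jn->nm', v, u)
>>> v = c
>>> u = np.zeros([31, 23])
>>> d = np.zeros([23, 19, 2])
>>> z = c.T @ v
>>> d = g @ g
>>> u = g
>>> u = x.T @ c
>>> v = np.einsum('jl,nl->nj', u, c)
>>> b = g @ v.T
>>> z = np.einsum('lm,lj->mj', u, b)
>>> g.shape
(7, 7)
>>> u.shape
(7, 3)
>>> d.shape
(7, 7)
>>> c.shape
(23, 3)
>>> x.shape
(23, 7)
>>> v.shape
(23, 7)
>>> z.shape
(3, 23)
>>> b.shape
(7, 23)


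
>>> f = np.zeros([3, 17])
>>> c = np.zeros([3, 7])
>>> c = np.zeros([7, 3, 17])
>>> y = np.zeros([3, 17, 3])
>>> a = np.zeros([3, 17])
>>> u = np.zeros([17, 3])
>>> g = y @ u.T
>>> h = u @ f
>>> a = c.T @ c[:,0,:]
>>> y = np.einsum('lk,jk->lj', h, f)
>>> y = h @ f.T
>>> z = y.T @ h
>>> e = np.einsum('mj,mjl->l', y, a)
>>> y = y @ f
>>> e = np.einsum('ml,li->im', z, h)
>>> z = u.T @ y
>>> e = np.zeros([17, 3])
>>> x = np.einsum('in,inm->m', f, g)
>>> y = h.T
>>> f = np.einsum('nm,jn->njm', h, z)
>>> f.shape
(17, 3, 17)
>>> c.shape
(7, 3, 17)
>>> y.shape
(17, 17)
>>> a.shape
(17, 3, 17)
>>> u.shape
(17, 3)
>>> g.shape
(3, 17, 17)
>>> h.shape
(17, 17)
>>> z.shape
(3, 17)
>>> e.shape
(17, 3)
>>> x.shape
(17,)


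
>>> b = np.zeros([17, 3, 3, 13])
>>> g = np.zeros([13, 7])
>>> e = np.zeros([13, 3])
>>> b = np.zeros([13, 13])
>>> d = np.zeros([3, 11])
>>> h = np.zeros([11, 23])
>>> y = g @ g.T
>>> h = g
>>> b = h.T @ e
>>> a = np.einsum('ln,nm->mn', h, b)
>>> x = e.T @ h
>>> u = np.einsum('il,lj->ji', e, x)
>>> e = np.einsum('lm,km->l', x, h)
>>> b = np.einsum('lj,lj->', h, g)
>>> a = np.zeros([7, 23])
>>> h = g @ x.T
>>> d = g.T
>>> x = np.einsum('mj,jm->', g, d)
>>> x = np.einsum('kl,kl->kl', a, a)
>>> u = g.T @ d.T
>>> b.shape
()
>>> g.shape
(13, 7)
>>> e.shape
(3,)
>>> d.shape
(7, 13)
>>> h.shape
(13, 3)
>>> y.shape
(13, 13)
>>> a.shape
(7, 23)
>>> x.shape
(7, 23)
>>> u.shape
(7, 7)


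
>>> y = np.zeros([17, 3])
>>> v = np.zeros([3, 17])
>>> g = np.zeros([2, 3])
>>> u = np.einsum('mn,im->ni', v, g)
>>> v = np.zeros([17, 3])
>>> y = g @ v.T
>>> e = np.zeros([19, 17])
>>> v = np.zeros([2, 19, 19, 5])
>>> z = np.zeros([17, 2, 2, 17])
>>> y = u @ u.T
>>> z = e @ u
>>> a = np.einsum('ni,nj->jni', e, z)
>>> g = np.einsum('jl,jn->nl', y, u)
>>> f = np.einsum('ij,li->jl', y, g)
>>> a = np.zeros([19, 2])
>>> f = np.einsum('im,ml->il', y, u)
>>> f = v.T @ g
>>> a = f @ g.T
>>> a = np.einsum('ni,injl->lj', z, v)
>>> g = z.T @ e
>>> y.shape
(17, 17)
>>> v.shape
(2, 19, 19, 5)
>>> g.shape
(2, 17)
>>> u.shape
(17, 2)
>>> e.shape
(19, 17)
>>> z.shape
(19, 2)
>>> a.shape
(5, 19)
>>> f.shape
(5, 19, 19, 17)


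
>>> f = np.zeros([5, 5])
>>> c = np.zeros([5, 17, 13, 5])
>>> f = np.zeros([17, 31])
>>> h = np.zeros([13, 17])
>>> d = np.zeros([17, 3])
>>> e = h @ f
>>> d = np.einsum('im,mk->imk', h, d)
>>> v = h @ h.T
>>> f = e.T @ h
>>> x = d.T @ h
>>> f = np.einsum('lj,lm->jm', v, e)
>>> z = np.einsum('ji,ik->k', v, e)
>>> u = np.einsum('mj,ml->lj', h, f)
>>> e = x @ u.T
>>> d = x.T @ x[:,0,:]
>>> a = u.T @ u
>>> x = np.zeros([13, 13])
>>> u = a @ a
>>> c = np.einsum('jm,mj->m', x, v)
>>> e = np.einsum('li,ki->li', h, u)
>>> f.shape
(13, 31)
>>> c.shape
(13,)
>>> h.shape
(13, 17)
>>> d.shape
(17, 17, 17)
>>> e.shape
(13, 17)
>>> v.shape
(13, 13)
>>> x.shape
(13, 13)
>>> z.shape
(31,)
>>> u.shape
(17, 17)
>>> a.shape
(17, 17)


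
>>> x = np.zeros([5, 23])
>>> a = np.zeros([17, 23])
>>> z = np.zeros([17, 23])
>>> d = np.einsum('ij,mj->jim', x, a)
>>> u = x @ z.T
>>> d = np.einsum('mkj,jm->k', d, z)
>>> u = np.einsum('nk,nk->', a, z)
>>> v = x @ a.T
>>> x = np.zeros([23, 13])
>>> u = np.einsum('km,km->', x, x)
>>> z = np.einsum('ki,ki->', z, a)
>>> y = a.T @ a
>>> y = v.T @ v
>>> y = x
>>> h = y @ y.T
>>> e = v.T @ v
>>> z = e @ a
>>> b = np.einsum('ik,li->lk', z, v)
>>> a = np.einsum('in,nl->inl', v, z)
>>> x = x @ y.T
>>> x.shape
(23, 23)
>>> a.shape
(5, 17, 23)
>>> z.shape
(17, 23)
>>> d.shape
(5,)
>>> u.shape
()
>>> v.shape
(5, 17)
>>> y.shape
(23, 13)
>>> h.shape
(23, 23)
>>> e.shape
(17, 17)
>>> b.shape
(5, 23)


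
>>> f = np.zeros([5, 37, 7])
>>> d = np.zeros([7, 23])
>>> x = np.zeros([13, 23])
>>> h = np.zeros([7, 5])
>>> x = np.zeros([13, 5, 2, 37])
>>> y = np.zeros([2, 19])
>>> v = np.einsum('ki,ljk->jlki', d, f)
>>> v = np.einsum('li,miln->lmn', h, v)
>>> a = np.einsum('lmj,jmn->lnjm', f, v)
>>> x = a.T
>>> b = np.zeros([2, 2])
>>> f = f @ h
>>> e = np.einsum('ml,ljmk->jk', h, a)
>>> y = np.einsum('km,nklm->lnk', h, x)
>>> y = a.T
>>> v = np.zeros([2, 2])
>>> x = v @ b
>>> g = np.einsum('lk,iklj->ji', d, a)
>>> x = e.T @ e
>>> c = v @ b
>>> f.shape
(5, 37, 5)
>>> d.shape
(7, 23)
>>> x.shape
(37, 37)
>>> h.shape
(7, 5)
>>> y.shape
(37, 7, 23, 5)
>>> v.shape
(2, 2)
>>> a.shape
(5, 23, 7, 37)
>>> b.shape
(2, 2)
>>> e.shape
(23, 37)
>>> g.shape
(37, 5)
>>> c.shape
(2, 2)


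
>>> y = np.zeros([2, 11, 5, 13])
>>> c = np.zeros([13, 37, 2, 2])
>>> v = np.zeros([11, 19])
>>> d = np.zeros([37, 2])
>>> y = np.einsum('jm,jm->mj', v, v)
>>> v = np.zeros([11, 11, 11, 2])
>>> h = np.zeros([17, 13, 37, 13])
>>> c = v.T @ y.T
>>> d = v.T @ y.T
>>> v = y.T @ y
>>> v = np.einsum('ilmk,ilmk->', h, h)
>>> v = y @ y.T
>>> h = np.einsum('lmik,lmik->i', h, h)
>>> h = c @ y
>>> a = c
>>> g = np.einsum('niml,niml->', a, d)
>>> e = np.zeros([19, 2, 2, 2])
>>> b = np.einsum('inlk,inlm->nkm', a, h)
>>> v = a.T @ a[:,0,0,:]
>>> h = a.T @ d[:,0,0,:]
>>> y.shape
(19, 11)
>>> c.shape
(2, 11, 11, 19)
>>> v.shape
(19, 11, 11, 19)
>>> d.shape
(2, 11, 11, 19)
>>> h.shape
(19, 11, 11, 19)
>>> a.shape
(2, 11, 11, 19)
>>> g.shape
()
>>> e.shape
(19, 2, 2, 2)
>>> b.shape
(11, 19, 11)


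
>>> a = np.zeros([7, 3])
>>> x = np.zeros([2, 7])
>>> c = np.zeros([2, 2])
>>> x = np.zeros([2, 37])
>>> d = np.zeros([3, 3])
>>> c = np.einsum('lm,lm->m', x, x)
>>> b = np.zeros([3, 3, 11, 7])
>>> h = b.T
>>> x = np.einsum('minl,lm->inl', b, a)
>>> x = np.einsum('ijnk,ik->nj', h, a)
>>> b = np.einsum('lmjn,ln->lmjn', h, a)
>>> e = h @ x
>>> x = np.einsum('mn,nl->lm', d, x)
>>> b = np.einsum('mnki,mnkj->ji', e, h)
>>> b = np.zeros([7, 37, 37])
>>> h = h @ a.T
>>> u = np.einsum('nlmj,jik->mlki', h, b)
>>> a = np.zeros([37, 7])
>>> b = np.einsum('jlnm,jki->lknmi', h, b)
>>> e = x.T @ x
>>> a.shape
(37, 7)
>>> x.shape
(11, 3)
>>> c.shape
(37,)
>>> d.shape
(3, 3)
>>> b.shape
(11, 37, 3, 7, 37)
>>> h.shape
(7, 11, 3, 7)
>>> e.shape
(3, 3)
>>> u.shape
(3, 11, 37, 37)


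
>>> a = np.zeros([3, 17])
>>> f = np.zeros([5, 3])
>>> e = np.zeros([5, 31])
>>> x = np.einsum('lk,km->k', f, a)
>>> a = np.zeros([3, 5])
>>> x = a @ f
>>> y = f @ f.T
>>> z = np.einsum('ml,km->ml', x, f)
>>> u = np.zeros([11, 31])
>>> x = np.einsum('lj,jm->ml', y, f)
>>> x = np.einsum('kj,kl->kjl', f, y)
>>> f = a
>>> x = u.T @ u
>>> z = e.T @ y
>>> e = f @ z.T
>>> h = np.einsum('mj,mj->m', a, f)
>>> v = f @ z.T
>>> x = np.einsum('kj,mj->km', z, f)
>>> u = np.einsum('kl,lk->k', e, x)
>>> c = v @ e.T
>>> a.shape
(3, 5)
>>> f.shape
(3, 5)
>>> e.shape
(3, 31)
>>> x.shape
(31, 3)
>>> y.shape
(5, 5)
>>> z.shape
(31, 5)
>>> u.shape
(3,)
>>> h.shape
(3,)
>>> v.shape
(3, 31)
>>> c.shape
(3, 3)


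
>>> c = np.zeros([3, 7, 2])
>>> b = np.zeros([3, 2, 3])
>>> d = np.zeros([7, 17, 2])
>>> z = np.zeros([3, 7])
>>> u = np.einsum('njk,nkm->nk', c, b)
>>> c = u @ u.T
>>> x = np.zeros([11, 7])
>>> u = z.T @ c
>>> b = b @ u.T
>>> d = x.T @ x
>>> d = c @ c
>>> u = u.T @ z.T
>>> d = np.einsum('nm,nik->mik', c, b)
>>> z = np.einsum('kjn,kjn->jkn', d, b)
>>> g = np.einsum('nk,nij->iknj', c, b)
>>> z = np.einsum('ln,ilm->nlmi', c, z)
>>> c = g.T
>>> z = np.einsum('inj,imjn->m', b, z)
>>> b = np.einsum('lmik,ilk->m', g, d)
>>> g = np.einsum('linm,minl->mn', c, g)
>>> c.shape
(7, 3, 3, 2)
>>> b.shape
(3,)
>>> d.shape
(3, 2, 7)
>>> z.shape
(3,)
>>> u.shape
(3, 3)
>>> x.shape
(11, 7)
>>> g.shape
(2, 3)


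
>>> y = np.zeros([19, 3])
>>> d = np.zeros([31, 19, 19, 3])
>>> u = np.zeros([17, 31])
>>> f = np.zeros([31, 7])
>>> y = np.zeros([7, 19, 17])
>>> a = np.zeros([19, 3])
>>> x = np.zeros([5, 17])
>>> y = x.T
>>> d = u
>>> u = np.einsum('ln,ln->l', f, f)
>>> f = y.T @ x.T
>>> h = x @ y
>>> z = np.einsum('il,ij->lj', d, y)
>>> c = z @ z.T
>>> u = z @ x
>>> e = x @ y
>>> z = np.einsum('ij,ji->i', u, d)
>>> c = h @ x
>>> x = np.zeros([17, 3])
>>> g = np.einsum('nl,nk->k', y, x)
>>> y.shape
(17, 5)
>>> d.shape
(17, 31)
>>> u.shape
(31, 17)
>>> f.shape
(5, 5)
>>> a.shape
(19, 3)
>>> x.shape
(17, 3)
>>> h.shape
(5, 5)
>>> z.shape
(31,)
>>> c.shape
(5, 17)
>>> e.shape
(5, 5)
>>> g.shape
(3,)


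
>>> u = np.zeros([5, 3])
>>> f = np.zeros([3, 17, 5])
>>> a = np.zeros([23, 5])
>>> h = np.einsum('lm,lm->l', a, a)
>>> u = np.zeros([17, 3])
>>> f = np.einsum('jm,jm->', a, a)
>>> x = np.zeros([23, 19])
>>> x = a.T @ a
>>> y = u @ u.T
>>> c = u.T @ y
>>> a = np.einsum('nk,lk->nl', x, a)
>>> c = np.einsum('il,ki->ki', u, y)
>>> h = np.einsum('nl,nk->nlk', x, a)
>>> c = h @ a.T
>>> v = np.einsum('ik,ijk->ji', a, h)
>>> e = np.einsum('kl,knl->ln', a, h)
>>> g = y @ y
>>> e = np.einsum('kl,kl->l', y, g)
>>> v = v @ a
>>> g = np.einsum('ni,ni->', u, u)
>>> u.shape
(17, 3)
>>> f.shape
()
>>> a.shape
(5, 23)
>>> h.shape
(5, 5, 23)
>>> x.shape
(5, 5)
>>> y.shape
(17, 17)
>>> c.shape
(5, 5, 5)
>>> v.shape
(5, 23)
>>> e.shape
(17,)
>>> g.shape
()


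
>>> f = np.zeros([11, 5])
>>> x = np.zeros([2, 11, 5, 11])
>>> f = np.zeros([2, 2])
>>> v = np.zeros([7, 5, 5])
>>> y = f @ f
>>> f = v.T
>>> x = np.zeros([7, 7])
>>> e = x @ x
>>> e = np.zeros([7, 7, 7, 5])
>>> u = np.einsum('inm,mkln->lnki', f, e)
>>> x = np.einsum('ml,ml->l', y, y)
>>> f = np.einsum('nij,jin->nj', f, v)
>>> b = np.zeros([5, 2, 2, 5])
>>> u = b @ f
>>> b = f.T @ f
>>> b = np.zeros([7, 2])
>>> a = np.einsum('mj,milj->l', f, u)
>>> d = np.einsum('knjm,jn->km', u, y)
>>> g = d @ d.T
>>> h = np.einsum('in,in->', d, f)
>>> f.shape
(5, 7)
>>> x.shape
(2,)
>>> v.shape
(7, 5, 5)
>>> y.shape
(2, 2)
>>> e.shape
(7, 7, 7, 5)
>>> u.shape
(5, 2, 2, 7)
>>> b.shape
(7, 2)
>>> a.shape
(2,)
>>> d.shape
(5, 7)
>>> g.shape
(5, 5)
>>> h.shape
()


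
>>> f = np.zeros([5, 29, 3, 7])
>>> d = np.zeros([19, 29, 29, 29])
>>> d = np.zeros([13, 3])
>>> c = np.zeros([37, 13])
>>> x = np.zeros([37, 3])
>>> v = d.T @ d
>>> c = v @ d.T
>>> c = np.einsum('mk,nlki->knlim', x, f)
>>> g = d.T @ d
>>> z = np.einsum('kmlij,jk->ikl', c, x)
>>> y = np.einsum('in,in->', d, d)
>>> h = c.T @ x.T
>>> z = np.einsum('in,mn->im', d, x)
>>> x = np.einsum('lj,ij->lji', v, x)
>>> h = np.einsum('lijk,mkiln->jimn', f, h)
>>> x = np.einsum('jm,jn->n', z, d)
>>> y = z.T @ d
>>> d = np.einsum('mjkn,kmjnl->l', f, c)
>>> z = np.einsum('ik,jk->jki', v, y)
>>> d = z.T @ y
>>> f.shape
(5, 29, 3, 7)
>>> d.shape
(3, 3, 3)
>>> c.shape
(3, 5, 29, 7, 37)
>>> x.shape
(3,)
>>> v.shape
(3, 3)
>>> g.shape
(3, 3)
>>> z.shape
(37, 3, 3)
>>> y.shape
(37, 3)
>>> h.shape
(3, 29, 37, 37)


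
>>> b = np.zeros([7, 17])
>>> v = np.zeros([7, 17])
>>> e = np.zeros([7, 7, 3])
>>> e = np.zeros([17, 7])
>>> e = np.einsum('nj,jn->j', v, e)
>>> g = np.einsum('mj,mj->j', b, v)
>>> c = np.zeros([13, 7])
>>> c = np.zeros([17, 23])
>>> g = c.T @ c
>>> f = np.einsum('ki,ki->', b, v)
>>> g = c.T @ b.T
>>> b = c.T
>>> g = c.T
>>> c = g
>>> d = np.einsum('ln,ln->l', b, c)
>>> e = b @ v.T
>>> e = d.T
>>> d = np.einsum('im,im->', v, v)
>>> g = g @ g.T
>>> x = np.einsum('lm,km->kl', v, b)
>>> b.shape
(23, 17)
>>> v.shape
(7, 17)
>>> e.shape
(23,)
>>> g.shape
(23, 23)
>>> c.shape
(23, 17)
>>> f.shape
()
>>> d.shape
()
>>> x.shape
(23, 7)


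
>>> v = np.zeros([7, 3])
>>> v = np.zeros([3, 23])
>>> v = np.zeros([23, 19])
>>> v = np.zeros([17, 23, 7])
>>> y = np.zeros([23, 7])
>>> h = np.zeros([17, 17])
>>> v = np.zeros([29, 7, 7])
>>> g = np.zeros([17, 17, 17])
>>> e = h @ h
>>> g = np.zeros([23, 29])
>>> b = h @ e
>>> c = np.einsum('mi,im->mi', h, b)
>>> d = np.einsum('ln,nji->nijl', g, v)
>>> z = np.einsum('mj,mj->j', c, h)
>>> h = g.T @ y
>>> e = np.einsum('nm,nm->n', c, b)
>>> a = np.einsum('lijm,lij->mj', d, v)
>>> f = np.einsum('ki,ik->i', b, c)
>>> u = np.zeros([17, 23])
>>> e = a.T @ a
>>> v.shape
(29, 7, 7)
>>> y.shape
(23, 7)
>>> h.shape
(29, 7)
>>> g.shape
(23, 29)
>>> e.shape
(7, 7)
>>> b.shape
(17, 17)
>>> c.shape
(17, 17)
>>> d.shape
(29, 7, 7, 23)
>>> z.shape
(17,)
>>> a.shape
(23, 7)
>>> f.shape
(17,)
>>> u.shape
(17, 23)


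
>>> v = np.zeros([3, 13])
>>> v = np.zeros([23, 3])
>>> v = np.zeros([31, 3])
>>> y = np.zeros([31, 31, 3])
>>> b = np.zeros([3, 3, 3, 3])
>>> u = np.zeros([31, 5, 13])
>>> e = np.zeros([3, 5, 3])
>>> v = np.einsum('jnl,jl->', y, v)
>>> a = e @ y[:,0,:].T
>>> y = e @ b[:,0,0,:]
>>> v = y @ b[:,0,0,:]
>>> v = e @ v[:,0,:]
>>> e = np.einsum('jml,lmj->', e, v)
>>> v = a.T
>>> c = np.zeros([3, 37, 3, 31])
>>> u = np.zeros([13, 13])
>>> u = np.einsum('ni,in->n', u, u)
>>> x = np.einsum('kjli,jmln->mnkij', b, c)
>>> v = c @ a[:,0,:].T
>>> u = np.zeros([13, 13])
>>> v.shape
(3, 37, 3, 3)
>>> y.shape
(3, 5, 3)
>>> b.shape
(3, 3, 3, 3)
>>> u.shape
(13, 13)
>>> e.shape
()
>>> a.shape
(3, 5, 31)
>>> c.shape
(3, 37, 3, 31)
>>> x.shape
(37, 31, 3, 3, 3)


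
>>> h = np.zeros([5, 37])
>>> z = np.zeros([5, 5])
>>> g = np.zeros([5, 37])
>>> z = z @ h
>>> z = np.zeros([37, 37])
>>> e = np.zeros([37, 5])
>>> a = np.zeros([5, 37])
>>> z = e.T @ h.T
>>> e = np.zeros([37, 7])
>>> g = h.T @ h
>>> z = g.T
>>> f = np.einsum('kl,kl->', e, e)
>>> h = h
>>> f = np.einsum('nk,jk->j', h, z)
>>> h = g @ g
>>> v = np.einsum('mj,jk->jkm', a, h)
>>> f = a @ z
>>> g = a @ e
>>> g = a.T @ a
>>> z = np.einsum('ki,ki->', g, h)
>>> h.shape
(37, 37)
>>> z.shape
()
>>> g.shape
(37, 37)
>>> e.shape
(37, 7)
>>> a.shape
(5, 37)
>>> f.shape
(5, 37)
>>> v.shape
(37, 37, 5)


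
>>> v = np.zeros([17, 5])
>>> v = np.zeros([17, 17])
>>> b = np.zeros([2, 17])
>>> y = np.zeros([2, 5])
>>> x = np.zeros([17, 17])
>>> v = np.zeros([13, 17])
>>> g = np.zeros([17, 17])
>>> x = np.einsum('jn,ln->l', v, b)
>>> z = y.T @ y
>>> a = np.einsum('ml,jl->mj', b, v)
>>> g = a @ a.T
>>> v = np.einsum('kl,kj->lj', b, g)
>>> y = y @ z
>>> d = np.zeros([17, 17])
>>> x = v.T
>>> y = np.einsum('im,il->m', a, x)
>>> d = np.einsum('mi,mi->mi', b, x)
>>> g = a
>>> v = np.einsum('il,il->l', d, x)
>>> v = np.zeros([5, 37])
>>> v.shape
(5, 37)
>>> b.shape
(2, 17)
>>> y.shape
(13,)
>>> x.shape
(2, 17)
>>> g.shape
(2, 13)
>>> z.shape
(5, 5)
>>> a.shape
(2, 13)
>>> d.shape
(2, 17)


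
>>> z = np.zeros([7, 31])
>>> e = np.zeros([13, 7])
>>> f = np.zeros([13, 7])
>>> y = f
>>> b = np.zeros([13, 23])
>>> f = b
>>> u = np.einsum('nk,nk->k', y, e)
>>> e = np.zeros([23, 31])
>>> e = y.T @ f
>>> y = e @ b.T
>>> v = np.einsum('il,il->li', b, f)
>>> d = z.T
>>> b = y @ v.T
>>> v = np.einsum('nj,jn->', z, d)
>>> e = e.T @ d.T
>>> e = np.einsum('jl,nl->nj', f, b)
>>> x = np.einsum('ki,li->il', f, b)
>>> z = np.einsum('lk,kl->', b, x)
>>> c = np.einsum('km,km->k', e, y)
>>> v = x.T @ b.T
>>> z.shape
()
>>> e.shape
(7, 13)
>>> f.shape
(13, 23)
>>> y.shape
(7, 13)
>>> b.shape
(7, 23)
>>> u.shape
(7,)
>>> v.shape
(7, 7)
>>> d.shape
(31, 7)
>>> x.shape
(23, 7)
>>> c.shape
(7,)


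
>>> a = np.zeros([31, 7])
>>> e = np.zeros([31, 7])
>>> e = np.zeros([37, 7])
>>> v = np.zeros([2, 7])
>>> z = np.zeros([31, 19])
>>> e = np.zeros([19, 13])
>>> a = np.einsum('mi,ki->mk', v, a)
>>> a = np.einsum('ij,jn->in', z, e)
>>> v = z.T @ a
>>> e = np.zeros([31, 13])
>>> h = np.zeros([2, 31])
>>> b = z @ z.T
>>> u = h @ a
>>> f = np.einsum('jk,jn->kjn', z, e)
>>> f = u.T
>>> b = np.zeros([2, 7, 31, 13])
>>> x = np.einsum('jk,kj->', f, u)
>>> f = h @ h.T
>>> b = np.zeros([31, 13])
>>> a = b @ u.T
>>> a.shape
(31, 2)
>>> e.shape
(31, 13)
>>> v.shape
(19, 13)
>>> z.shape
(31, 19)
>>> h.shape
(2, 31)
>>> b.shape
(31, 13)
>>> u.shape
(2, 13)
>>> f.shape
(2, 2)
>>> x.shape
()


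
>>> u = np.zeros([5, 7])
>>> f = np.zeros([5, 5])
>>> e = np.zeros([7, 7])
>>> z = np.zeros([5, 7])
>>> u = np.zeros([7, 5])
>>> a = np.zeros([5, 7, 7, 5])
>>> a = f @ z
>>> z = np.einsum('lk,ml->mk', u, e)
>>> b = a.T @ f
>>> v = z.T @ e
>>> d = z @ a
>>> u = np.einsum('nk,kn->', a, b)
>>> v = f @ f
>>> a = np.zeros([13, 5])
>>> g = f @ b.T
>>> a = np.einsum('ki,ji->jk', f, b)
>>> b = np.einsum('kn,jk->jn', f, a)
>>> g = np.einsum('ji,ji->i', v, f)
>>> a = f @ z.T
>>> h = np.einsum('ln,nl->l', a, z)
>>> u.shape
()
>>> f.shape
(5, 5)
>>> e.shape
(7, 7)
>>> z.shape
(7, 5)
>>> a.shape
(5, 7)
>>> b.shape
(7, 5)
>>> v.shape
(5, 5)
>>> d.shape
(7, 7)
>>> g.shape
(5,)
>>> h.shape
(5,)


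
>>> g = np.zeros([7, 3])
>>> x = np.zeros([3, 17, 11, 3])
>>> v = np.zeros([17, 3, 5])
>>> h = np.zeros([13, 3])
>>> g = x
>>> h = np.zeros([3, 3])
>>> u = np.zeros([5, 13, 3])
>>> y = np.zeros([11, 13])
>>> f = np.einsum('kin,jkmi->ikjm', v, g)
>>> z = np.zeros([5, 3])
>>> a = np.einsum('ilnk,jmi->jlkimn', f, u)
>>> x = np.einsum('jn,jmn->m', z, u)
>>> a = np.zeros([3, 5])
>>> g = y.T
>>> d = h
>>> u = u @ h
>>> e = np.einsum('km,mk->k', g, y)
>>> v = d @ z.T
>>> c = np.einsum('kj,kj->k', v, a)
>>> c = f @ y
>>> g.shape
(13, 11)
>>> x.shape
(13,)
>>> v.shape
(3, 5)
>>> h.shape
(3, 3)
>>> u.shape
(5, 13, 3)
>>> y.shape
(11, 13)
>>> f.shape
(3, 17, 3, 11)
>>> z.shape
(5, 3)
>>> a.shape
(3, 5)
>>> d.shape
(3, 3)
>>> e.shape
(13,)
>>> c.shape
(3, 17, 3, 13)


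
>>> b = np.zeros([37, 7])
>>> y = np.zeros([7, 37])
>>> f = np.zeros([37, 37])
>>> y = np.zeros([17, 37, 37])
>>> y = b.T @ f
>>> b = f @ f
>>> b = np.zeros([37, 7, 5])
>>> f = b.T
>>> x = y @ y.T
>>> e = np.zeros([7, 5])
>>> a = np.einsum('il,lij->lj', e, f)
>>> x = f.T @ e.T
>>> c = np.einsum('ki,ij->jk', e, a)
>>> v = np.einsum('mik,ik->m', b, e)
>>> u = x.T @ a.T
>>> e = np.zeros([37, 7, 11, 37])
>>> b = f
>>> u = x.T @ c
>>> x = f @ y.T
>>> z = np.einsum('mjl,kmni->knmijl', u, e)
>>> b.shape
(5, 7, 37)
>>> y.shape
(7, 37)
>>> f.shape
(5, 7, 37)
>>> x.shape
(5, 7, 7)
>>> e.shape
(37, 7, 11, 37)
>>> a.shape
(5, 37)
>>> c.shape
(37, 7)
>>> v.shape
(37,)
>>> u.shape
(7, 7, 7)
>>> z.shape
(37, 11, 7, 37, 7, 7)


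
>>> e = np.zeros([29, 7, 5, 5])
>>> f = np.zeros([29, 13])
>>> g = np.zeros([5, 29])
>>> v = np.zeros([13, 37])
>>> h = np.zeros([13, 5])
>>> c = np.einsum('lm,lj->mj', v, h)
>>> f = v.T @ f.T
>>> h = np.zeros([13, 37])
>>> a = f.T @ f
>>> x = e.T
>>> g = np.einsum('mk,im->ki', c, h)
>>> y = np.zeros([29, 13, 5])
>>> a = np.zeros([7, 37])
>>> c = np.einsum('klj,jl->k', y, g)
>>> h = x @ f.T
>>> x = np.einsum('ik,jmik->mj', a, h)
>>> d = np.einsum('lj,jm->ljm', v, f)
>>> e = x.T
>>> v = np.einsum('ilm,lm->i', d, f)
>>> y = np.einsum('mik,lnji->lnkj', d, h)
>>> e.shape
(5, 5)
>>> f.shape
(37, 29)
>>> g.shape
(5, 13)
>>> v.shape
(13,)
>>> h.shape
(5, 5, 7, 37)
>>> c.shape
(29,)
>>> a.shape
(7, 37)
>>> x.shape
(5, 5)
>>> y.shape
(5, 5, 29, 7)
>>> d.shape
(13, 37, 29)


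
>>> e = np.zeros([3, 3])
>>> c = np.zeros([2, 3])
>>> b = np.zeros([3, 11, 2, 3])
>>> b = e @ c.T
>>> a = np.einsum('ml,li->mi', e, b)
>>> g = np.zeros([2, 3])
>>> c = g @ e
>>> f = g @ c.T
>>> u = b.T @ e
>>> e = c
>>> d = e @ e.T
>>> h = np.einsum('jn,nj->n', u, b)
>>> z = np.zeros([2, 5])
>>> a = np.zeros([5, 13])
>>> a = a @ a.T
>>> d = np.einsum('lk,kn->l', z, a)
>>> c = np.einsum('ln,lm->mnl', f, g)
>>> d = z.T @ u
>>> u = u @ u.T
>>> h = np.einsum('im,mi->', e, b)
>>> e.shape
(2, 3)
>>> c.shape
(3, 2, 2)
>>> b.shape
(3, 2)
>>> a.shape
(5, 5)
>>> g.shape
(2, 3)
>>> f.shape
(2, 2)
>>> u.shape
(2, 2)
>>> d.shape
(5, 3)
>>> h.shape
()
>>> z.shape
(2, 5)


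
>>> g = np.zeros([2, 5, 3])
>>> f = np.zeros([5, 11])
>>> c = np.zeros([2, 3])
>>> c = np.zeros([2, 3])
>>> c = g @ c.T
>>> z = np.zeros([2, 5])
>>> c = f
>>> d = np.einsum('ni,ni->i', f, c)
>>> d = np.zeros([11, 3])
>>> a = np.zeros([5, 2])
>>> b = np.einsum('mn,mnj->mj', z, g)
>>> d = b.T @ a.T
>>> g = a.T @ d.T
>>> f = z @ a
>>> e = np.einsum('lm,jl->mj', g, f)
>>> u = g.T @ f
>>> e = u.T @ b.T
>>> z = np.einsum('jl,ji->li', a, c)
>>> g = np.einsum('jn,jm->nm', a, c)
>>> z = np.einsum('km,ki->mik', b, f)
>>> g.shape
(2, 11)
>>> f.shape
(2, 2)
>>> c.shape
(5, 11)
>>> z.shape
(3, 2, 2)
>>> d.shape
(3, 5)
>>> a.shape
(5, 2)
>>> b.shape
(2, 3)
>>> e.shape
(2, 2)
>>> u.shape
(3, 2)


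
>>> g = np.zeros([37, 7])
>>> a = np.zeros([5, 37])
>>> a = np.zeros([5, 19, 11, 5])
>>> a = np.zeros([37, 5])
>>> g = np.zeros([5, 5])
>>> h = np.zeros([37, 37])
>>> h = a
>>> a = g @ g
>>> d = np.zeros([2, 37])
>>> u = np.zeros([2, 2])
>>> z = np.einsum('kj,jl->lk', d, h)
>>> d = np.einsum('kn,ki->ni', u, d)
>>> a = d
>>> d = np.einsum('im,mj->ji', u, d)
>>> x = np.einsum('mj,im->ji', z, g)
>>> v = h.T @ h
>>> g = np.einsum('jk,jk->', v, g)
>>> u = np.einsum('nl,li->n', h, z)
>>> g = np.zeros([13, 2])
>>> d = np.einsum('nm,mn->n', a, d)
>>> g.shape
(13, 2)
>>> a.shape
(2, 37)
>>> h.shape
(37, 5)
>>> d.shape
(2,)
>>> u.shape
(37,)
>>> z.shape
(5, 2)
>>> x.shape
(2, 5)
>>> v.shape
(5, 5)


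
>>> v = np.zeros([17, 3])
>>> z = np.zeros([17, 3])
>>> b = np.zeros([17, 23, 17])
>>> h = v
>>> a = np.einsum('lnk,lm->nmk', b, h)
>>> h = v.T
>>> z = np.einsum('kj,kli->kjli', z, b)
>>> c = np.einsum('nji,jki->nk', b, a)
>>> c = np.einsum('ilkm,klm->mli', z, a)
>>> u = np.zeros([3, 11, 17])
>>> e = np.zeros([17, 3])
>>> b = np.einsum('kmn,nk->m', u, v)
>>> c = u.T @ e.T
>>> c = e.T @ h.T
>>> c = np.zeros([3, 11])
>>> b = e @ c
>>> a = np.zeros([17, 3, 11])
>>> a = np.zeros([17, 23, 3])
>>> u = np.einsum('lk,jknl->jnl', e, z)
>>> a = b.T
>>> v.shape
(17, 3)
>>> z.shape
(17, 3, 23, 17)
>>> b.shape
(17, 11)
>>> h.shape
(3, 17)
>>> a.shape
(11, 17)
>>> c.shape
(3, 11)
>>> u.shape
(17, 23, 17)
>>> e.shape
(17, 3)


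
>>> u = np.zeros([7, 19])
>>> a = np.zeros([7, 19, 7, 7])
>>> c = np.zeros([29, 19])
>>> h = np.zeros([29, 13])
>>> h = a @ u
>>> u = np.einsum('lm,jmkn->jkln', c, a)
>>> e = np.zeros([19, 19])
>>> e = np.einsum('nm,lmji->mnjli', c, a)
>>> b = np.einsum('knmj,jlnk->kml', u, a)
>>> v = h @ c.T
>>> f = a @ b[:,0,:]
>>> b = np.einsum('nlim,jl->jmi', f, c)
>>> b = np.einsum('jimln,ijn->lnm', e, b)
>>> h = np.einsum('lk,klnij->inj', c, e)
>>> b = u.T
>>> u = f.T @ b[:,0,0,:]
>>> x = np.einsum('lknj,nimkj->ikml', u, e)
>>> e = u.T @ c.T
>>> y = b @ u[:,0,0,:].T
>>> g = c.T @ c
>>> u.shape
(19, 7, 19, 7)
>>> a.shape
(7, 19, 7, 7)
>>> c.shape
(29, 19)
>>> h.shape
(7, 7, 7)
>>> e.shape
(7, 19, 7, 29)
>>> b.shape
(7, 29, 7, 7)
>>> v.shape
(7, 19, 7, 29)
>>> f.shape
(7, 19, 7, 19)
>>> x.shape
(29, 7, 7, 19)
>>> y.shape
(7, 29, 7, 19)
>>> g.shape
(19, 19)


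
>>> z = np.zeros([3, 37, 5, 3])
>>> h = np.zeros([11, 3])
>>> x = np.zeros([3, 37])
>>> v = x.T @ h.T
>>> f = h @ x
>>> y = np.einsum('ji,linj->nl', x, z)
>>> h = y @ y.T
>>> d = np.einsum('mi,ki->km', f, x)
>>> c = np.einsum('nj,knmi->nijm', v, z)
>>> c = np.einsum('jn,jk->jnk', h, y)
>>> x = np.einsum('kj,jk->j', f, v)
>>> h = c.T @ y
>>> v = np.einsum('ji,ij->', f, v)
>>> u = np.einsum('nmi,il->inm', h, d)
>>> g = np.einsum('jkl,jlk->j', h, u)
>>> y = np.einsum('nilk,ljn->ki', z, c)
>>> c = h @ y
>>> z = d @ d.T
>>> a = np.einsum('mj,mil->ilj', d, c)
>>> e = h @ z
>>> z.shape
(3, 3)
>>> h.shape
(3, 5, 3)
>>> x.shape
(37,)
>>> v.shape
()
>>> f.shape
(11, 37)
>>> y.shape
(3, 37)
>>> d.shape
(3, 11)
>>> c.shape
(3, 5, 37)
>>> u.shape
(3, 3, 5)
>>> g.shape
(3,)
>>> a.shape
(5, 37, 11)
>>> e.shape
(3, 5, 3)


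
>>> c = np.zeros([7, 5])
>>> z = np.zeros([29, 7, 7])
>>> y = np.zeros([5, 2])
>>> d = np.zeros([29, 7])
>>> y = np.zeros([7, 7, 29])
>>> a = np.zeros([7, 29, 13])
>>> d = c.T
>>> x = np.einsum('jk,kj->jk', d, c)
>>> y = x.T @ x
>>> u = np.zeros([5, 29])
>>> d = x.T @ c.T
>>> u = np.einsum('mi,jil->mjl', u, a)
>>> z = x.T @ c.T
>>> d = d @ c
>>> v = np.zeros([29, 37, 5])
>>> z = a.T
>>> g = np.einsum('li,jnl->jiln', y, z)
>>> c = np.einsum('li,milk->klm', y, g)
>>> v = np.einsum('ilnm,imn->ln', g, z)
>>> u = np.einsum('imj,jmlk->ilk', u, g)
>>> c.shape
(29, 7, 13)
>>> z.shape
(13, 29, 7)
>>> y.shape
(7, 7)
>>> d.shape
(7, 5)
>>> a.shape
(7, 29, 13)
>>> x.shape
(5, 7)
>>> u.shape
(5, 7, 29)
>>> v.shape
(7, 7)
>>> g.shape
(13, 7, 7, 29)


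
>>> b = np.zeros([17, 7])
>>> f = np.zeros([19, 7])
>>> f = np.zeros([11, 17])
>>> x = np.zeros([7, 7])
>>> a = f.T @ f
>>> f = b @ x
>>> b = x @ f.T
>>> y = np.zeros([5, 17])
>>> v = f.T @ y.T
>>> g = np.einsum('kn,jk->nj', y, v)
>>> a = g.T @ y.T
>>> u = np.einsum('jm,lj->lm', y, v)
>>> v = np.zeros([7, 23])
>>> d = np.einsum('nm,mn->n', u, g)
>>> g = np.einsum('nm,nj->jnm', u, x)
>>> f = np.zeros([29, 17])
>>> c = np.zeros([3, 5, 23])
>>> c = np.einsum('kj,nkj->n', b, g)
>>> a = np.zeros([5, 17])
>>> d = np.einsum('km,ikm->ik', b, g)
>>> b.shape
(7, 17)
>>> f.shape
(29, 17)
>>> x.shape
(7, 7)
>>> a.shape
(5, 17)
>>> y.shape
(5, 17)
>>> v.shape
(7, 23)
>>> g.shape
(7, 7, 17)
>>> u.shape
(7, 17)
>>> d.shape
(7, 7)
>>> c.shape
(7,)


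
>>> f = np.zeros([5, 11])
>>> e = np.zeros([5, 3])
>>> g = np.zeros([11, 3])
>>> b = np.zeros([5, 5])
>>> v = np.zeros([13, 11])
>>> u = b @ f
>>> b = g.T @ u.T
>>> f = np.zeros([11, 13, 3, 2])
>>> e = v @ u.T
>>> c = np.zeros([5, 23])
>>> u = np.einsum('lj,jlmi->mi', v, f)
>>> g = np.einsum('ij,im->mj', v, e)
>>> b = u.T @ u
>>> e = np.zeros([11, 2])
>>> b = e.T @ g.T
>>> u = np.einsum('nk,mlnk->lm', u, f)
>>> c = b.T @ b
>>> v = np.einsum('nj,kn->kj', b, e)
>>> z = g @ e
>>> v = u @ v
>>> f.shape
(11, 13, 3, 2)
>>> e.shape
(11, 2)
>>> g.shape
(5, 11)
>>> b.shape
(2, 5)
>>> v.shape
(13, 5)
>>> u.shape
(13, 11)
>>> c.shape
(5, 5)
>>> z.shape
(5, 2)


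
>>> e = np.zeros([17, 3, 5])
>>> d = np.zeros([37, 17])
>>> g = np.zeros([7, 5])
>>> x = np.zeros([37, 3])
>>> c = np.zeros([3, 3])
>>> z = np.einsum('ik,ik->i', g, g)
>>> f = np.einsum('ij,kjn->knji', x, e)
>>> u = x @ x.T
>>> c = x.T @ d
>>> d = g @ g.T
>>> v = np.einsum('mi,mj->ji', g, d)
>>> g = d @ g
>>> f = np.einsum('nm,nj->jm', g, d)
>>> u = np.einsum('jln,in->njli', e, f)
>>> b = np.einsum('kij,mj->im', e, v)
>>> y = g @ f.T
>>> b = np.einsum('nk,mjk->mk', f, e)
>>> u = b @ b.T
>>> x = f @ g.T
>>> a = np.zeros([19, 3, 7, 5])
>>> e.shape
(17, 3, 5)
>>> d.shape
(7, 7)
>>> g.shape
(7, 5)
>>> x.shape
(7, 7)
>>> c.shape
(3, 17)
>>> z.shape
(7,)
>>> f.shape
(7, 5)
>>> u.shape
(17, 17)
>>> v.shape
(7, 5)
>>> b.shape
(17, 5)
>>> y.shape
(7, 7)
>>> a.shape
(19, 3, 7, 5)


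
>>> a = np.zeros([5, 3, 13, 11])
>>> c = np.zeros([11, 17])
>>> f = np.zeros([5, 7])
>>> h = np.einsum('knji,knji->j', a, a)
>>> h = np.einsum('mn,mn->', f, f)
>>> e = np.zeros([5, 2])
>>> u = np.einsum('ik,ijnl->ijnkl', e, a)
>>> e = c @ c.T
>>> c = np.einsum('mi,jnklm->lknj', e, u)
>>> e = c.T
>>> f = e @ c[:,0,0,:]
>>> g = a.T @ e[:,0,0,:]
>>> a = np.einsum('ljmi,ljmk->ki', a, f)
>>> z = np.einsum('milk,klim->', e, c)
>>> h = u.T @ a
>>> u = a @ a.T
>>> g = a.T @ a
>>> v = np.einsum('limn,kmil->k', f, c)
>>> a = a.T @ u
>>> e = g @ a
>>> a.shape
(11, 5)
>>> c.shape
(2, 13, 3, 5)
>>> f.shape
(5, 3, 13, 5)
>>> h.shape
(11, 2, 13, 3, 11)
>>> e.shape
(11, 5)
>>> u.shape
(5, 5)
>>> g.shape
(11, 11)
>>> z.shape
()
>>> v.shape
(2,)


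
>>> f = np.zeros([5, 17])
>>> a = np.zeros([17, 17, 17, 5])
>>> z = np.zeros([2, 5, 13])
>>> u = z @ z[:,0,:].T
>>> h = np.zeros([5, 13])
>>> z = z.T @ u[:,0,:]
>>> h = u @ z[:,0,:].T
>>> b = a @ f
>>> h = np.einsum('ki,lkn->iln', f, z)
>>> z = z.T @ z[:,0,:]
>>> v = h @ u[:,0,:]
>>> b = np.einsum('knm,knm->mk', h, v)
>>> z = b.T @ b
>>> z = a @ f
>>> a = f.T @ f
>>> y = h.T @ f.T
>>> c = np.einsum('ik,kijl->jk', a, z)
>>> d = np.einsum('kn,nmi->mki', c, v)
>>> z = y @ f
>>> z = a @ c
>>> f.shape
(5, 17)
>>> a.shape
(17, 17)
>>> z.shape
(17, 17)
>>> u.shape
(2, 5, 2)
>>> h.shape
(17, 13, 2)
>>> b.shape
(2, 17)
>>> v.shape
(17, 13, 2)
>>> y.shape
(2, 13, 5)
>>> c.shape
(17, 17)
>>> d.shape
(13, 17, 2)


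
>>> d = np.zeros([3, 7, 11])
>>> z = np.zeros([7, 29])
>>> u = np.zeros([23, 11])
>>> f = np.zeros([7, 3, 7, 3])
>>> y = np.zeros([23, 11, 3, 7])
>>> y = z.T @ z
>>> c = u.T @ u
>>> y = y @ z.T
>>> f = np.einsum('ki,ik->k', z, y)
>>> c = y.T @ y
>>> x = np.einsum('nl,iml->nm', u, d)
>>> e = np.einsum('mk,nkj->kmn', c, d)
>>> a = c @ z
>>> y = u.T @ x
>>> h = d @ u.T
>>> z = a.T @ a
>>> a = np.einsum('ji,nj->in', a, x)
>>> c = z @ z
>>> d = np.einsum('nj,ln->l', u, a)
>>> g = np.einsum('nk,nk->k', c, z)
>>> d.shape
(29,)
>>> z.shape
(29, 29)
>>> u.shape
(23, 11)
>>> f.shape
(7,)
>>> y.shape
(11, 7)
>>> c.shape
(29, 29)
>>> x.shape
(23, 7)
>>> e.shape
(7, 7, 3)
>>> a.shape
(29, 23)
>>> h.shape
(3, 7, 23)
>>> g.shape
(29,)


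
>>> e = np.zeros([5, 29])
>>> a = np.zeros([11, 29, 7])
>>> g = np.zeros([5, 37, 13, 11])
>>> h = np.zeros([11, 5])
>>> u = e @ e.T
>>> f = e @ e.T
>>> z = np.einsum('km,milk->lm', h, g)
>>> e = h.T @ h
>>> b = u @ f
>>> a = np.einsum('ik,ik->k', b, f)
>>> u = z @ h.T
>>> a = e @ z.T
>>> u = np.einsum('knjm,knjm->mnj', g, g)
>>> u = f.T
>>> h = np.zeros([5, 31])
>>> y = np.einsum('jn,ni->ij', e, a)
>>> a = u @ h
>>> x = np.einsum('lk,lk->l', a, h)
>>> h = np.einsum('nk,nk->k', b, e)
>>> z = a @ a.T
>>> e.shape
(5, 5)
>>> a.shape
(5, 31)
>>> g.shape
(5, 37, 13, 11)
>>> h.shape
(5,)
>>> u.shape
(5, 5)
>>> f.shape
(5, 5)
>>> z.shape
(5, 5)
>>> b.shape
(5, 5)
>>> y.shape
(13, 5)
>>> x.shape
(5,)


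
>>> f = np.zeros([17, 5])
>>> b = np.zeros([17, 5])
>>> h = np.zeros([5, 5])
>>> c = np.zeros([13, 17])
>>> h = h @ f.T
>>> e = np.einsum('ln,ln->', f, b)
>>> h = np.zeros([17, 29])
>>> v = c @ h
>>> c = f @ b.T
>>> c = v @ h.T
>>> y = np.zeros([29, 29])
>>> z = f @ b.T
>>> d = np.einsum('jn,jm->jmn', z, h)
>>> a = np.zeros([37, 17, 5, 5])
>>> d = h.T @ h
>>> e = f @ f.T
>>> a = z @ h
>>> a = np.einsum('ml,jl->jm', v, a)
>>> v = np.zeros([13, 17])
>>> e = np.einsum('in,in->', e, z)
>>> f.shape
(17, 5)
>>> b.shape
(17, 5)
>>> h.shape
(17, 29)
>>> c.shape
(13, 17)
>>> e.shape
()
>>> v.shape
(13, 17)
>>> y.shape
(29, 29)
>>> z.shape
(17, 17)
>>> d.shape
(29, 29)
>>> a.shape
(17, 13)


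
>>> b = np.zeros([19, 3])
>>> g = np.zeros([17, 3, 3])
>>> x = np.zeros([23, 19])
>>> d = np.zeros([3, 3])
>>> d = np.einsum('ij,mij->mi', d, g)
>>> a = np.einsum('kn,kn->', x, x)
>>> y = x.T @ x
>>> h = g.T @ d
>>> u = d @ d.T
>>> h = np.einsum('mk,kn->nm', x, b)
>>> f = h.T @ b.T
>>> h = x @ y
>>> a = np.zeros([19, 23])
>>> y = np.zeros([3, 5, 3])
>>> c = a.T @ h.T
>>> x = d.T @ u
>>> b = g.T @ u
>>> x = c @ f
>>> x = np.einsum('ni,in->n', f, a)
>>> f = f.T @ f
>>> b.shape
(3, 3, 17)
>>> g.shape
(17, 3, 3)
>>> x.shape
(23,)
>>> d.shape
(17, 3)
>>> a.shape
(19, 23)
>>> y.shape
(3, 5, 3)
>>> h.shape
(23, 19)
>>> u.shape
(17, 17)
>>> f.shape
(19, 19)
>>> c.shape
(23, 23)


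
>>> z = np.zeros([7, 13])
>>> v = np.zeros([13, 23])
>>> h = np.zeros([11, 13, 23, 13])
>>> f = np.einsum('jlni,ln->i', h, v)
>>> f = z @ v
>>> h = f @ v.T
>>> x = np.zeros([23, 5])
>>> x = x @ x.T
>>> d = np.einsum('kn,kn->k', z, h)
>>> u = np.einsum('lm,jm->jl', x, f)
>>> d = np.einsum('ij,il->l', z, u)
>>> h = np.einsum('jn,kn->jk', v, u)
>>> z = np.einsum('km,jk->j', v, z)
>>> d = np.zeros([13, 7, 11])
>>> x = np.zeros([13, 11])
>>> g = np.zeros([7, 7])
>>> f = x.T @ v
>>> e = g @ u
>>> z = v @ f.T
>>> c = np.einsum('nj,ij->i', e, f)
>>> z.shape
(13, 11)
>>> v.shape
(13, 23)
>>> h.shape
(13, 7)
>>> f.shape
(11, 23)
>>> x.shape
(13, 11)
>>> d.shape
(13, 7, 11)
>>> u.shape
(7, 23)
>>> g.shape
(7, 7)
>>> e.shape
(7, 23)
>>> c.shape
(11,)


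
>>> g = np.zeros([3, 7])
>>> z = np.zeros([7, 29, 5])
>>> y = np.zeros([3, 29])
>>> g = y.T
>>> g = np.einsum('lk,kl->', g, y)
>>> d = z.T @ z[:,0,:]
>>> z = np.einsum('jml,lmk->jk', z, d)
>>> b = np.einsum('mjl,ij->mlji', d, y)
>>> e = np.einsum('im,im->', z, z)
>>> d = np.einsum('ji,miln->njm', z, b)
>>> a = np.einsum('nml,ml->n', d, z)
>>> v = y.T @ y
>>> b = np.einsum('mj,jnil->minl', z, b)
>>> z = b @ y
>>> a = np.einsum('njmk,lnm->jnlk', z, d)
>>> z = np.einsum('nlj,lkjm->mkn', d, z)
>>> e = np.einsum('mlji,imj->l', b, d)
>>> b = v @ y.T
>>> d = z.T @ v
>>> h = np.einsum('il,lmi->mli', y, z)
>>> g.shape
()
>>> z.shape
(29, 29, 3)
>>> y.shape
(3, 29)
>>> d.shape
(3, 29, 29)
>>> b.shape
(29, 3)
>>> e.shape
(29,)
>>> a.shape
(29, 7, 3, 29)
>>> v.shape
(29, 29)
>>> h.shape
(29, 29, 3)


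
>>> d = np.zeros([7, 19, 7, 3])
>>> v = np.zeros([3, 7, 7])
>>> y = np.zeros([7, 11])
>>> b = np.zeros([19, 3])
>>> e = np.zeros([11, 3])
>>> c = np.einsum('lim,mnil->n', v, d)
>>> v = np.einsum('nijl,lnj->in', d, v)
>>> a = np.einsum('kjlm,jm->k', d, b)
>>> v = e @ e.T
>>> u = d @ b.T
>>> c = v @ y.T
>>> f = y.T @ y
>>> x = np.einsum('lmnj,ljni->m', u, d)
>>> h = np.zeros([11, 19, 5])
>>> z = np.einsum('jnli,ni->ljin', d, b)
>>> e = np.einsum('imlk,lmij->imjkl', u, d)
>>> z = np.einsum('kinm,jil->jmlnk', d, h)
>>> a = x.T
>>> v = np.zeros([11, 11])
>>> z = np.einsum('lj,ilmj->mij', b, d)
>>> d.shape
(7, 19, 7, 3)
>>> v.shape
(11, 11)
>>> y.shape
(7, 11)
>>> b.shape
(19, 3)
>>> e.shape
(7, 19, 3, 19, 7)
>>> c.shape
(11, 7)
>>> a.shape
(19,)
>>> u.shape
(7, 19, 7, 19)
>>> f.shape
(11, 11)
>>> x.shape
(19,)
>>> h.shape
(11, 19, 5)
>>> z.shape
(7, 7, 3)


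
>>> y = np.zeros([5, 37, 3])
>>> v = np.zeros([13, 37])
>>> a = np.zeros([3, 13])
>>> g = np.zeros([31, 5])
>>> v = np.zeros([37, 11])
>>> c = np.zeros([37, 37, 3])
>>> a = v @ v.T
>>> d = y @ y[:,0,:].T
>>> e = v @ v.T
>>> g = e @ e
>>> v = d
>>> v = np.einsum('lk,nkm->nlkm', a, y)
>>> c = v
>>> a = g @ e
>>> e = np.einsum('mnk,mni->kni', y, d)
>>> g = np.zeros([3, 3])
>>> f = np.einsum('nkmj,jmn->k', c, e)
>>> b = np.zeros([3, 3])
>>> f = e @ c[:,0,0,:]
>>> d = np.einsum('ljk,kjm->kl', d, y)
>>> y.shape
(5, 37, 3)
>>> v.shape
(5, 37, 37, 3)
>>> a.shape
(37, 37)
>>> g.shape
(3, 3)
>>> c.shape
(5, 37, 37, 3)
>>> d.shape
(5, 5)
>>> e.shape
(3, 37, 5)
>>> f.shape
(3, 37, 3)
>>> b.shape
(3, 3)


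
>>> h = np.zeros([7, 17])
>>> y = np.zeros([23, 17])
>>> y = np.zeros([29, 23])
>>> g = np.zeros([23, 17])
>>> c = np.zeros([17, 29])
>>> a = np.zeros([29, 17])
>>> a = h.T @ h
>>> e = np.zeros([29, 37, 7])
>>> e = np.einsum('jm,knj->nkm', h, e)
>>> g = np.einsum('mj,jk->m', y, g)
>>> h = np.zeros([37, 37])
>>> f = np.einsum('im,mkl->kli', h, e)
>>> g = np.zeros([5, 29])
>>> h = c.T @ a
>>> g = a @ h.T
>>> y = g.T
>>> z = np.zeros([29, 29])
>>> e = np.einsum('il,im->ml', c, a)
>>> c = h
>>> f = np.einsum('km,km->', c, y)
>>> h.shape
(29, 17)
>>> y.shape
(29, 17)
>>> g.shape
(17, 29)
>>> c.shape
(29, 17)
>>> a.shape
(17, 17)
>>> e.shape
(17, 29)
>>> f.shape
()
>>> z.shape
(29, 29)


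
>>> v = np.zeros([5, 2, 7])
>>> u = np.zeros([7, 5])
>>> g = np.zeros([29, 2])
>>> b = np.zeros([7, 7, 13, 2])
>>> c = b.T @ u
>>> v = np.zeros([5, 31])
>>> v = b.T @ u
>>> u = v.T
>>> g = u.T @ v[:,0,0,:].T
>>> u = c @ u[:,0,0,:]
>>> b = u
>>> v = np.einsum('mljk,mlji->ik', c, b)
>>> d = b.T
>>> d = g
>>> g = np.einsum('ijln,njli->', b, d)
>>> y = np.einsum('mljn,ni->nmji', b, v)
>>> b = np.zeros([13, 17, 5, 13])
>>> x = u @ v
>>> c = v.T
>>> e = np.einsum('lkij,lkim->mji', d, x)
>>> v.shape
(2, 5)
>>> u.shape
(2, 13, 7, 2)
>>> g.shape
()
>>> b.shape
(13, 17, 5, 13)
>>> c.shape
(5, 2)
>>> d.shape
(2, 13, 7, 2)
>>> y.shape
(2, 2, 7, 5)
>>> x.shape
(2, 13, 7, 5)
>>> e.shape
(5, 2, 7)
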